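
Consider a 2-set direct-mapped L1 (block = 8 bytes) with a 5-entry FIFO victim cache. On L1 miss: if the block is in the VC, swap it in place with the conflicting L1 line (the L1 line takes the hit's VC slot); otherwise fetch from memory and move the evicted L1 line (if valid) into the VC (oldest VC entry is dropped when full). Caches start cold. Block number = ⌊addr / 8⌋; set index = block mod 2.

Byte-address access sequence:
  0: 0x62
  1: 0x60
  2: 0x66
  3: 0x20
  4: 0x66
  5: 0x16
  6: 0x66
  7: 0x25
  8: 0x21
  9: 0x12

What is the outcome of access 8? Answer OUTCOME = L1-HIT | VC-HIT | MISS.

OUTCOME = L1-HIT

  [0] addr=0x62 blk=12 s=0: MISS | VC []
  [1] addr=0x60 blk=12 s=0: L1-HIT | VC []
  [2] addr=0x66 blk=12 s=0: L1-HIT | VC []
  [3] addr=0x20 blk=4 s=0: MISS | VC [12]
  [4] addr=0x66 blk=12 s=0: VC-HIT | VC [4]
  [5] addr=0x16 blk=2 s=0: MISS | VC [4, 12]
  [6] addr=0x66 blk=12 s=0: VC-HIT | VC [4, 2]
  [7] addr=0x25 blk=4 s=0: VC-HIT | VC [12, 2]
  [8] addr=0x21 blk=4 s=0: L1-HIT | VC [12, 2]
  [9] addr=0x12 blk=2 s=0: VC-HIT | VC [12, 4]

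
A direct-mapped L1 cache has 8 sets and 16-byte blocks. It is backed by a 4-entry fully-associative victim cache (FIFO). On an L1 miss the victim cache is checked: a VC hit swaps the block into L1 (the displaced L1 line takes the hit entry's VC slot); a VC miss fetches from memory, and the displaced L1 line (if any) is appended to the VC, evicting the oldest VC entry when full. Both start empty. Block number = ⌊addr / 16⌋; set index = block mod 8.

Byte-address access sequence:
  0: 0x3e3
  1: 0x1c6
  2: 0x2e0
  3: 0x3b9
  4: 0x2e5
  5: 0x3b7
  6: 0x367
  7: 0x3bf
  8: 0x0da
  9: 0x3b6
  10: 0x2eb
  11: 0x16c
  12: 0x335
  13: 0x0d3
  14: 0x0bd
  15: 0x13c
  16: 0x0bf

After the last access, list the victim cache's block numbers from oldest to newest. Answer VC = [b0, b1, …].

VC = [46, 59, 51, 19]

#0 0x3e3→b62/s6 MISS; vc=[]
#1 0x1c6→b28/s4 MISS; vc=[]
#2 0x2e0→b46/s6 MISS; vc=[62]
#3 0x3b9→b59/s3 MISS; vc=[62]
#4 0x2e5→b46/s6 L1-HIT; vc=[62]
#5 0x3b7→b59/s3 L1-HIT; vc=[62]
#6 0x367→b54/s6 MISS; vc=[62,46]
#7 0x3bf→b59/s3 L1-HIT; vc=[62,46]
#8 0xda→b13/s5 MISS; vc=[62,46]
#9 0x3b6→b59/s3 L1-HIT; vc=[62,46]
#10 0x2eb→b46/s6 VC-HIT; vc=[62,54]
#11 0x16c→b22/s6 MISS; vc=[62,54,46]
#12 0x335→b51/s3 MISS; vc=[62,54,46,59]
#13 0xd3→b13/s5 L1-HIT; vc=[62,54,46,59]
#14 0xbd→b11/s3 MISS; vc=[54,46,59,51]
#15 0x13c→b19/s3 MISS; vc=[46,59,51,11]
#16 0xbf→b11/s3 VC-HIT; vc=[46,59,51,19]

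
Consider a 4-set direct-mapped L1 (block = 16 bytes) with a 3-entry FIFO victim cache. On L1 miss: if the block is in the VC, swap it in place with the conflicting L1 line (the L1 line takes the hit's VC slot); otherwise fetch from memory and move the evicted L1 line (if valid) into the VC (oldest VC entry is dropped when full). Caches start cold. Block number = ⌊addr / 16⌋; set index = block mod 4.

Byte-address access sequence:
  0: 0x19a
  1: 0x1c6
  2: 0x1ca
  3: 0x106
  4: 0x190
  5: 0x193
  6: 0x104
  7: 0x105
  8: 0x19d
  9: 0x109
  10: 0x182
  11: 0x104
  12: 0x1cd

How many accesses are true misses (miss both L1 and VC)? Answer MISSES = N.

MISSES = 4

#0 0x19a→b25/s1 MISS; vc=[]
#1 0x1c6→b28/s0 MISS; vc=[]
#2 0x1ca→b28/s0 L1-HIT; vc=[]
#3 0x106→b16/s0 MISS; vc=[28]
#4 0x190→b25/s1 L1-HIT; vc=[28]
#5 0x193→b25/s1 L1-HIT; vc=[28]
#6 0x104→b16/s0 L1-HIT; vc=[28]
#7 0x105→b16/s0 L1-HIT; vc=[28]
#8 0x19d→b25/s1 L1-HIT; vc=[28]
#9 0x109→b16/s0 L1-HIT; vc=[28]
#10 0x182→b24/s0 MISS; vc=[28,16]
#11 0x104→b16/s0 VC-HIT; vc=[28,24]
#12 0x1cd→b28/s0 VC-HIT; vc=[16,24]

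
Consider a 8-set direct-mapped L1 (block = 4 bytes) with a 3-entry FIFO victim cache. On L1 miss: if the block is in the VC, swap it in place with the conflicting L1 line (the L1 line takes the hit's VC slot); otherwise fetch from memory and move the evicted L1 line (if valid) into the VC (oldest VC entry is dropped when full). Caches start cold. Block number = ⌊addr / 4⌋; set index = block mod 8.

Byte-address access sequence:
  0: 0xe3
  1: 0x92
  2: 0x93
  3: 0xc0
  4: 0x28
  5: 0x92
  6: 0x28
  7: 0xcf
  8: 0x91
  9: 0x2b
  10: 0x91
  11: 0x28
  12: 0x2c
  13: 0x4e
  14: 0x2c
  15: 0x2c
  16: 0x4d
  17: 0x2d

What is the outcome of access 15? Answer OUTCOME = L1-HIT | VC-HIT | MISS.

  [0] addr=0xe3 blk=56 s=0: MISS | VC []
  [1] addr=0x92 blk=36 s=4: MISS | VC []
  [2] addr=0x93 blk=36 s=4: L1-HIT | VC []
  [3] addr=0xc0 blk=48 s=0: MISS | VC [56]
  [4] addr=0x28 blk=10 s=2: MISS | VC [56]
  [5] addr=0x92 blk=36 s=4: L1-HIT | VC [56]
  [6] addr=0x28 blk=10 s=2: L1-HIT | VC [56]
  [7] addr=0xcf blk=51 s=3: MISS | VC [56]
  [8] addr=0x91 blk=36 s=4: L1-HIT | VC [56]
  [9] addr=0x2b blk=10 s=2: L1-HIT | VC [56]
  [10] addr=0x91 blk=36 s=4: L1-HIT | VC [56]
  [11] addr=0x28 blk=10 s=2: L1-HIT | VC [56]
  [12] addr=0x2c blk=11 s=3: MISS | VC [56, 51]
  [13] addr=0x4e blk=19 s=3: MISS | VC [56, 51, 11]
  [14] addr=0x2c blk=11 s=3: VC-HIT | VC [56, 51, 19]
  [15] addr=0x2c blk=11 s=3: L1-HIT | VC [56, 51, 19]
  [16] addr=0x4d blk=19 s=3: VC-HIT | VC [56, 51, 11]
  [17] addr=0x2d blk=11 s=3: VC-HIT | VC [56, 51, 19]

OUTCOME = L1-HIT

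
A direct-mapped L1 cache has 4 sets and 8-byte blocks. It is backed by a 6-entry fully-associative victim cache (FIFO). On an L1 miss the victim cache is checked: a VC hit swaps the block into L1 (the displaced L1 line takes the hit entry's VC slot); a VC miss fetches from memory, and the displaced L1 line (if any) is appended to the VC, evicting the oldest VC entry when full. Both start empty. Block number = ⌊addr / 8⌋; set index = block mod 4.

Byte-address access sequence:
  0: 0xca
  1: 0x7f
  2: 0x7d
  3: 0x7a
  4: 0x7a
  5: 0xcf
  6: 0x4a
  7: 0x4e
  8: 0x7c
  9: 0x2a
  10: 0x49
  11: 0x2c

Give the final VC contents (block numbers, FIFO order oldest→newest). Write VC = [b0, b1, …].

  [0] addr=0xca blk=25 s=1: MISS | VC []
  [1] addr=0x7f blk=15 s=3: MISS | VC []
  [2] addr=0x7d blk=15 s=3: L1-HIT | VC []
  [3] addr=0x7a blk=15 s=3: L1-HIT | VC []
  [4] addr=0x7a blk=15 s=3: L1-HIT | VC []
  [5] addr=0xcf blk=25 s=1: L1-HIT | VC []
  [6] addr=0x4a blk=9 s=1: MISS | VC [25]
  [7] addr=0x4e blk=9 s=1: L1-HIT | VC [25]
  [8] addr=0x7c blk=15 s=3: L1-HIT | VC [25]
  [9] addr=0x2a blk=5 s=1: MISS | VC [25, 9]
  [10] addr=0x49 blk=9 s=1: VC-HIT | VC [25, 5]
  [11] addr=0x2c blk=5 s=1: VC-HIT | VC [25, 9]

VC = [25, 9]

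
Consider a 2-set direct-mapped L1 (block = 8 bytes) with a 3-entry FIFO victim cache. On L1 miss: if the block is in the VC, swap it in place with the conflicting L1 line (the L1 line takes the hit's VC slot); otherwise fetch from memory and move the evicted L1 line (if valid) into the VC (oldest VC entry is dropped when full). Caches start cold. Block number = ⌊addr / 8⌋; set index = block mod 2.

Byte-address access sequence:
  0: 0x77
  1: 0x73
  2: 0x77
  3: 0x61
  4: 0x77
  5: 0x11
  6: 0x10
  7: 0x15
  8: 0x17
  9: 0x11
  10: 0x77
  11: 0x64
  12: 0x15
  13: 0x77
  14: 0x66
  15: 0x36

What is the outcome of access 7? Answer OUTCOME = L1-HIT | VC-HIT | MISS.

0: 0x77 (blk 14, set 0) → MISS  vc=[]
1: 0x73 (blk 14, set 0) → L1-HIT  vc=[]
2: 0x77 (blk 14, set 0) → L1-HIT  vc=[]
3: 0x61 (blk 12, set 0) → MISS  vc=[14]
4: 0x77 (blk 14, set 0) → VC-HIT  vc=[12]
5: 0x11 (blk 2, set 0) → MISS  vc=[12, 14]
6: 0x10 (blk 2, set 0) → L1-HIT  vc=[12, 14]
7: 0x15 (blk 2, set 0) → L1-HIT  vc=[12, 14]
8: 0x17 (blk 2, set 0) → L1-HIT  vc=[12, 14]
9: 0x11 (blk 2, set 0) → L1-HIT  vc=[12, 14]
10: 0x77 (blk 14, set 0) → VC-HIT  vc=[12, 2]
11: 0x64 (blk 12, set 0) → VC-HIT  vc=[14, 2]
12: 0x15 (blk 2, set 0) → VC-HIT  vc=[14, 12]
13: 0x77 (blk 14, set 0) → VC-HIT  vc=[2, 12]
14: 0x66 (blk 12, set 0) → VC-HIT  vc=[2, 14]
15: 0x36 (blk 6, set 0) → MISS  vc=[2, 14, 12]

OUTCOME = L1-HIT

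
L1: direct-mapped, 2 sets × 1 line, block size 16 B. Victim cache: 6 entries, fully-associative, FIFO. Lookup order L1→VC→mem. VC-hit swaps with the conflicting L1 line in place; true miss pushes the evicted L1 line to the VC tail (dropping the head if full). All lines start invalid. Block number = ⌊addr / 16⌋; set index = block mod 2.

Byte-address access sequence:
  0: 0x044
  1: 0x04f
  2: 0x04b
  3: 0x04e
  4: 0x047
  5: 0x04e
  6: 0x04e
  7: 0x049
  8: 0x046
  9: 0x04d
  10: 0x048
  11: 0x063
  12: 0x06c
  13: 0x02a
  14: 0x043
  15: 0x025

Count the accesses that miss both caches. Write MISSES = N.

#0 0x44→b4/s0 MISS; vc=[]
#1 0x4f→b4/s0 L1-HIT; vc=[]
#2 0x4b→b4/s0 L1-HIT; vc=[]
#3 0x4e→b4/s0 L1-HIT; vc=[]
#4 0x47→b4/s0 L1-HIT; vc=[]
#5 0x4e→b4/s0 L1-HIT; vc=[]
#6 0x4e→b4/s0 L1-HIT; vc=[]
#7 0x49→b4/s0 L1-HIT; vc=[]
#8 0x46→b4/s0 L1-HIT; vc=[]
#9 0x4d→b4/s0 L1-HIT; vc=[]
#10 0x48→b4/s0 L1-HIT; vc=[]
#11 0x63→b6/s0 MISS; vc=[4]
#12 0x6c→b6/s0 L1-HIT; vc=[4]
#13 0x2a→b2/s0 MISS; vc=[4,6]
#14 0x43→b4/s0 VC-HIT; vc=[2,6]
#15 0x25→b2/s0 VC-HIT; vc=[4,6]

MISSES = 3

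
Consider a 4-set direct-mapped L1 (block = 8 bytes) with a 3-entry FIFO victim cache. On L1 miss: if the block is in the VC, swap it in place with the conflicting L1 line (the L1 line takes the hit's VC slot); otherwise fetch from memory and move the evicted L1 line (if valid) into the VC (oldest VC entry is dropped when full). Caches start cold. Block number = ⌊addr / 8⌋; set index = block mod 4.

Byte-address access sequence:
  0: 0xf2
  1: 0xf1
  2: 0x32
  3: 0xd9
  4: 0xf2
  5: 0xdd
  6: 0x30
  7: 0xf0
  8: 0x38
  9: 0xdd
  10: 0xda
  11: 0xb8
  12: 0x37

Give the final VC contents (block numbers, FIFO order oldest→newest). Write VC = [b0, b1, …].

  [0] addr=0xf2 blk=30 s=2: MISS | VC []
  [1] addr=0xf1 blk=30 s=2: L1-HIT | VC []
  [2] addr=0x32 blk=6 s=2: MISS | VC [30]
  [3] addr=0xd9 blk=27 s=3: MISS | VC [30]
  [4] addr=0xf2 blk=30 s=2: VC-HIT | VC [6]
  [5] addr=0xdd blk=27 s=3: L1-HIT | VC [6]
  [6] addr=0x30 blk=6 s=2: VC-HIT | VC [30]
  [7] addr=0xf0 blk=30 s=2: VC-HIT | VC [6]
  [8] addr=0x38 blk=7 s=3: MISS | VC [6, 27]
  [9] addr=0xdd blk=27 s=3: VC-HIT | VC [6, 7]
  [10] addr=0xda blk=27 s=3: L1-HIT | VC [6, 7]
  [11] addr=0xb8 blk=23 s=3: MISS | VC [6, 7, 27]
  [12] addr=0x37 blk=6 s=2: VC-HIT | VC [30, 7, 27]

VC = [30, 7, 27]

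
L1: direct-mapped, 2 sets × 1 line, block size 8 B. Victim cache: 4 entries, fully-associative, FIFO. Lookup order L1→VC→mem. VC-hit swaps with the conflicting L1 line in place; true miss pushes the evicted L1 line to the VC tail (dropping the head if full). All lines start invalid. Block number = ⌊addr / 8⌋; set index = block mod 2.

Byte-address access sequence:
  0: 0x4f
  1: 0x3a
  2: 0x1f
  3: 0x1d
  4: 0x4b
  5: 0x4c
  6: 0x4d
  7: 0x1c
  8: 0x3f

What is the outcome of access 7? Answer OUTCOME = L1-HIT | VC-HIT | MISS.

OUTCOME = VC-HIT

  [0] addr=0x4f blk=9 s=1: MISS | VC []
  [1] addr=0x3a blk=7 s=1: MISS | VC [9]
  [2] addr=0x1f blk=3 s=1: MISS | VC [9, 7]
  [3] addr=0x1d blk=3 s=1: L1-HIT | VC [9, 7]
  [4] addr=0x4b blk=9 s=1: VC-HIT | VC [3, 7]
  [5] addr=0x4c blk=9 s=1: L1-HIT | VC [3, 7]
  [6] addr=0x4d blk=9 s=1: L1-HIT | VC [3, 7]
  [7] addr=0x1c blk=3 s=1: VC-HIT | VC [9, 7]
  [8] addr=0x3f blk=7 s=1: VC-HIT | VC [9, 3]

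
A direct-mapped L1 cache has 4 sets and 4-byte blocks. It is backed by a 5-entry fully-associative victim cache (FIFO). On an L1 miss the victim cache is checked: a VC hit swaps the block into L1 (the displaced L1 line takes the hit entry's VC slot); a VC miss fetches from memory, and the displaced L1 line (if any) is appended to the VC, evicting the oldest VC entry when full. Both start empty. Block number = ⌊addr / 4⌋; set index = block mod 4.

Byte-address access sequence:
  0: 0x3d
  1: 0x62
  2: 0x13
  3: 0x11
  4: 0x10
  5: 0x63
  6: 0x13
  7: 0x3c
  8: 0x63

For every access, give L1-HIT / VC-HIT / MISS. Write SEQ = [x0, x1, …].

SEQ = [MISS, MISS, MISS, L1-HIT, L1-HIT, VC-HIT, VC-HIT, L1-HIT, VC-HIT]

#0 0x3d→b15/s3 MISS; vc=[]
#1 0x62→b24/s0 MISS; vc=[]
#2 0x13→b4/s0 MISS; vc=[24]
#3 0x11→b4/s0 L1-HIT; vc=[24]
#4 0x10→b4/s0 L1-HIT; vc=[24]
#5 0x63→b24/s0 VC-HIT; vc=[4]
#6 0x13→b4/s0 VC-HIT; vc=[24]
#7 0x3c→b15/s3 L1-HIT; vc=[24]
#8 0x63→b24/s0 VC-HIT; vc=[4]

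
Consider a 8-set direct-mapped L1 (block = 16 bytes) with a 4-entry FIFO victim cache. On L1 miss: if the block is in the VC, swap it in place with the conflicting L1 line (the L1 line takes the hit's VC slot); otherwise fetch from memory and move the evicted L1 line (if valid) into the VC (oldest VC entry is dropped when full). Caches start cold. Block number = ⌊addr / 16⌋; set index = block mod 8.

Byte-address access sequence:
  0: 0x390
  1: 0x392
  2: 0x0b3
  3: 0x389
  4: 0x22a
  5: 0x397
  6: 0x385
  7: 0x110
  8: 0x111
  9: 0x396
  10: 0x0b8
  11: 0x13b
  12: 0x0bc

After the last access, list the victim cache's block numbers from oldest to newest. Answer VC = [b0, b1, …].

  [0] addr=0x390 blk=57 s=1: MISS | VC []
  [1] addr=0x392 blk=57 s=1: L1-HIT | VC []
  [2] addr=0xb3 blk=11 s=3: MISS | VC []
  [3] addr=0x389 blk=56 s=0: MISS | VC []
  [4] addr=0x22a blk=34 s=2: MISS | VC []
  [5] addr=0x397 blk=57 s=1: L1-HIT | VC []
  [6] addr=0x385 blk=56 s=0: L1-HIT | VC []
  [7] addr=0x110 blk=17 s=1: MISS | VC [57]
  [8] addr=0x111 blk=17 s=1: L1-HIT | VC [57]
  [9] addr=0x396 blk=57 s=1: VC-HIT | VC [17]
  [10] addr=0xb8 blk=11 s=3: L1-HIT | VC [17]
  [11] addr=0x13b blk=19 s=3: MISS | VC [17, 11]
  [12] addr=0xbc blk=11 s=3: VC-HIT | VC [17, 19]

VC = [17, 19]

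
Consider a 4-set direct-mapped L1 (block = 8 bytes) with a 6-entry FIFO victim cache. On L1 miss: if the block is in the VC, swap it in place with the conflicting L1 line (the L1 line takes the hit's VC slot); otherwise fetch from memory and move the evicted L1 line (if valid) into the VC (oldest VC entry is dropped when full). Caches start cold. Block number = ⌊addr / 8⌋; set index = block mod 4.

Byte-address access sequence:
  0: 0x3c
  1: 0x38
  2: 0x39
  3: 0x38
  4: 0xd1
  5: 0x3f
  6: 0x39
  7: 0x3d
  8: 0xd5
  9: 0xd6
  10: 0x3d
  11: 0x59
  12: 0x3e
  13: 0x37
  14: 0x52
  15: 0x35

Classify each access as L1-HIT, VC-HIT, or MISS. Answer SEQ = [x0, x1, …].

  [0] addr=0x3c blk=7 s=3: MISS | VC []
  [1] addr=0x38 blk=7 s=3: L1-HIT | VC []
  [2] addr=0x39 blk=7 s=3: L1-HIT | VC []
  [3] addr=0x38 blk=7 s=3: L1-HIT | VC []
  [4] addr=0xd1 blk=26 s=2: MISS | VC []
  [5] addr=0x3f blk=7 s=3: L1-HIT | VC []
  [6] addr=0x39 blk=7 s=3: L1-HIT | VC []
  [7] addr=0x3d blk=7 s=3: L1-HIT | VC []
  [8] addr=0xd5 blk=26 s=2: L1-HIT | VC []
  [9] addr=0xd6 blk=26 s=2: L1-HIT | VC []
  [10] addr=0x3d blk=7 s=3: L1-HIT | VC []
  [11] addr=0x59 blk=11 s=3: MISS | VC [7]
  [12] addr=0x3e blk=7 s=3: VC-HIT | VC [11]
  [13] addr=0x37 blk=6 s=2: MISS | VC [11, 26]
  [14] addr=0x52 blk=10 s=2: MISS | VC [11, 26, 6]
  [15] addr=0x35 blk=6 s=2: VC-HIT | VC [11, 26, 10]

SEQ = [MISS, L1-HIT, L1-HIT, L1-HIT, MISS, L1-HIT, L1-HIT, L1-HIT, L1-HIT, L1-HIT, L1-HIT, MISS, VC-HIT, MISS, MISS, VC-HIT]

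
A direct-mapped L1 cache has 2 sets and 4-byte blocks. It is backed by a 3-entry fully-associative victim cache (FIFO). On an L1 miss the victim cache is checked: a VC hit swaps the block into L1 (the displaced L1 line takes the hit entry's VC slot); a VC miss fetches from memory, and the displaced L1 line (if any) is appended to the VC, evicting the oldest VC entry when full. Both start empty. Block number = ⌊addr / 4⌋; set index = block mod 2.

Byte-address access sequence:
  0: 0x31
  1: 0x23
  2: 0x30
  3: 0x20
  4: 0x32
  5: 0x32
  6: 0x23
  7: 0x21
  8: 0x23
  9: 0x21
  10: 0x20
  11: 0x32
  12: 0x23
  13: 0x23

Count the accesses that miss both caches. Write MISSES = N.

  [0] addr=0x31 blk=12 s=0: MISS | VC []
  [1] addr=0x23 blk=8 s=0: MISS | VC [12]
  [2] addr=0x30 blk=12 s=0: VC-HIT | VC [8]
  [3] addr=0x20 blk=8 s=0: VC-HIT | VC [12]
  [4] addr=0x32 blk=12 s=0: VC-HIT | VC [8]
  [5] addr=0x32 blk=12 s=0: L1-HIT | VC [8]
  [6] addr=0x23 blk=8 s=0: VC-HIT | VC [12]
  [7] addr=0x21 blk=8 s=0: L1-HIT | VC [12]
  [8] addr=0x23 blk=8 s=0: L1-HIT | VC [12]
  [9] addr=0x21 blk=8 s=0: L1-HIT | VC [12]
  [10] addr=0x20 blk=8 s=0: L1-HIT | VC [12]
  [11] addr=0x32 blk=12 s=0: VC-HIT | VC [8]
  [12] addr=0x23 blk=8 s=0: VC-HIT | VC [12]
  [13] addr=0x23 blk=8 s=0: L1-HIT | VC [12]

MISSES = 2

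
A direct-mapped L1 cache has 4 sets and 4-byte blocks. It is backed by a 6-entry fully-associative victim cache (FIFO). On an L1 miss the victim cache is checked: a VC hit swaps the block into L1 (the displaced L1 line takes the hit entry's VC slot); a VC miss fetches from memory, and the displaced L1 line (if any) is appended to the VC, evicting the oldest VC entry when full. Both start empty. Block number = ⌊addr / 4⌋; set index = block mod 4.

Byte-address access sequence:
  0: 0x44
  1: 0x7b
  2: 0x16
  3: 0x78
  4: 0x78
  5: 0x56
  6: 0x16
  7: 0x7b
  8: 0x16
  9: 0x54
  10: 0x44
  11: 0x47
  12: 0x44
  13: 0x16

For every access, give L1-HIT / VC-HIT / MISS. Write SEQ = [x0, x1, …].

#0 0x44→b17/s1 MISS; vc=[]
#1 0x7b→b30/s2 MISS; vc=[]
#2 0x16→b5/s1 MISS; vc=[17]
#3 0x78→b30/s2 L1-HIT; vc=[17]
#4 0x78→b30/s2 L1-HIT; vc=[17]
#5 0x56→b21/s1 MISS; vc=[17,5]
#6 0x16→b5/s1 VC-HIT; vc=[17,21]
#7 0x7b→b30/s2 L1-HIT; vc=[17,21]
#8 0x16→b5/s1 L1-HIT; vc=[17,21]
#9 0x54→b21/s1 VC-HIT; vc=[17,5]
#10 0x44→b17/s1 VC-HIT; vc=[21,5]
#11 0x47→b17/s1 L1-HIT; vc=[21,5]
#12 0x44→b17/s1 L1-HIT; vc=[21,5]
#13 0x16→b5/s1 VC-HIT; vc=[21,17]

SEQ = [MISS, MISS, MISS, L1-HIT, L1-HIT, MISS, VC-HIT, L1-HIT, L1-HIT, VC-HIT, VC-HIT, L1-HIT, L1-HIT, VC-HIT]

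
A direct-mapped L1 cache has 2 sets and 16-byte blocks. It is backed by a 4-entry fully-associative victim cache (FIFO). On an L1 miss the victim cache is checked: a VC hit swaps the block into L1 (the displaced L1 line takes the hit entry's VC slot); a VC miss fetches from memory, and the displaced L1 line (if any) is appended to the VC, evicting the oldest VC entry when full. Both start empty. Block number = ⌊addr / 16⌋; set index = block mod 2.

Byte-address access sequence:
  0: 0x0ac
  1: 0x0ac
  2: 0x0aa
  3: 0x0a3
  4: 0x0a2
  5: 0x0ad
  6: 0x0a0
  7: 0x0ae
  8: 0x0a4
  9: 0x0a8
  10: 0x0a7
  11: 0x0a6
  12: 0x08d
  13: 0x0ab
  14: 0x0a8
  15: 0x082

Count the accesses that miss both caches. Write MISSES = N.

MISSES = 2

  [0] addr=0xac blk=10 s=0: MISS | VC []
  [1] addr=0xac blk=10 s=0: L1-HIT | VC []
  [2] addr=0xaa blk=10 s=0: L1-HIT | VC []
  [3] addr=0xa3 blk=10 s=0: L1-HIT | VC []
  [4] addr=0xa2 blk=10 s=0: L1-HIT | VC []
  [5] addr=0xad blk=10 s=0: L1-HIT | VC []
  [6] addr=0xa0 blk=10 s=0: L1-HIT | VC []
  [7] addr=0xae blk=10 s=0: L1-HIT | VC []
  [8] addr=0xa4 blk=10 s=0: L1-HIT | VC []
  [9] addr=0xa8 blk=10 s=0: L1-HIT | VC []
  [10] addr=0xa7 blk=10 s=0: L1-HIT | VC []
  [11] addr=0xa6 blk=10 s=0: L1-HIT | VC []
  [12] addr=0x8d blk=8 s=0: MISS | VC [10]
  [13] addr=0xab blk=10 s=0: VC-HIT | VC [8]
  [14] addr=0xa8 blk=10 s=0: L1-HIT | VC [8]
  [15] addr=0x82 blk=8 s=0: VC-HIT | VC [10]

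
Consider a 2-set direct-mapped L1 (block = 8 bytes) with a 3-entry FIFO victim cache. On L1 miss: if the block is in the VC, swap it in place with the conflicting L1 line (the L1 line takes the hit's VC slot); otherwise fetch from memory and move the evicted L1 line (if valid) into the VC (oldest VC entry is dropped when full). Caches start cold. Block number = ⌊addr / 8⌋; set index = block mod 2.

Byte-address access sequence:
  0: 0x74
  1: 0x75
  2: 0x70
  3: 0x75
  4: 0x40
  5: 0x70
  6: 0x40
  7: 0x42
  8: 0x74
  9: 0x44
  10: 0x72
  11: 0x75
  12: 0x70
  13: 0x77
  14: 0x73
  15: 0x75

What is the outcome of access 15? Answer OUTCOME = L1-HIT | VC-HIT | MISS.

OUTCOME = L1-HIT

#0 0x74→b14/s0 MISS; vc=[]
#1 0x75→b14/s0 L1-HIT; vc=[]
#2 0x70→b14/s0 L1-HIT; vc=[]
#3 0x75→b14/s0 L1-HIT; vc=[]
#4 0x40→b8/s0 MISS; vc=[14]
#5 0x70→b14/s0 VC-HIT; vc=[8]
#6 0x40→b8/s0 VC-HIT; vc=[14]
#7 0x42→b8/s0 L1-HIT; vc=[14]
#8 0x74→b14/s0 VC-HIT; vc=[8]
#9 0x44→b8/s0 VC-HIT; vc=[14]
#10 0x72→b14/s0 VC-HIT; vc=[8]
#11 0x75→b14/s0 L1-HIT; vc=[8]
#12 0x70→b14/s0 L1-HIT; vc=[8]
#13 0x77→b14/s0 L1-HIT; vc=[8]
#14 0x73→b14/s0 L1-HIT; vc=[8]
#15 0x75→b14/s0 L1-HIT; vc=[8]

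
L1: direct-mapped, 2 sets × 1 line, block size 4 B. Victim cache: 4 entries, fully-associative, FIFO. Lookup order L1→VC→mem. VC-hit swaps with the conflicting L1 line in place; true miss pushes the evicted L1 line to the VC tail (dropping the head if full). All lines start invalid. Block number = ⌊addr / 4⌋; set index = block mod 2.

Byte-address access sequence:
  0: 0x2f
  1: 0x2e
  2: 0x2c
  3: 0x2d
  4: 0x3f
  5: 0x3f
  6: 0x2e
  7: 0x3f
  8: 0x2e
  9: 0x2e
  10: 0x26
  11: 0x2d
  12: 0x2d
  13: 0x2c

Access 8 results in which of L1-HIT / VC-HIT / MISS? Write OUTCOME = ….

0: 0x2f (blk 11, set 1) → MISS  vc=[]
1: 0x2e (blk 11, set 1) → L1-HIT  vc=[]
2: 0x2c (blk 11, set 1) → L1-HIT  vc=[]
3: 0x2d (blk 11, set 1) → L1-HIT  vc=[]
4: 0x3f (blk 15, set 1) → MISS  vc=[11]
5: 0x3f (blk 15, set 1) → L1-HIT  vc=[11]
6: 0x2e (blk 11, set 1) → VC-HIT  vc=[15]
7: 0x3f (blk 15, set 1) → VC-HIT  vc=[11]
8: 0x2e (blk 11, set 1) → VC-HIT  vc=[15]
9: 0x2e (blk 11, set 1) → L1-HIT  vc=[15]
10: 0x26 (blk 9, set 1) → MISS  vc=[15, 11]
11: 0x2d (blk 11, set 1) → VC-HIT  vc=[15, 9]
12: 0x2d (blk 11, set 1) → L1-HIT  vc=[15, 9]
13: 0x2c (blk 11, set 1) → L1-HIT  vc=[15, 9]

OUTCOME = VC-HIT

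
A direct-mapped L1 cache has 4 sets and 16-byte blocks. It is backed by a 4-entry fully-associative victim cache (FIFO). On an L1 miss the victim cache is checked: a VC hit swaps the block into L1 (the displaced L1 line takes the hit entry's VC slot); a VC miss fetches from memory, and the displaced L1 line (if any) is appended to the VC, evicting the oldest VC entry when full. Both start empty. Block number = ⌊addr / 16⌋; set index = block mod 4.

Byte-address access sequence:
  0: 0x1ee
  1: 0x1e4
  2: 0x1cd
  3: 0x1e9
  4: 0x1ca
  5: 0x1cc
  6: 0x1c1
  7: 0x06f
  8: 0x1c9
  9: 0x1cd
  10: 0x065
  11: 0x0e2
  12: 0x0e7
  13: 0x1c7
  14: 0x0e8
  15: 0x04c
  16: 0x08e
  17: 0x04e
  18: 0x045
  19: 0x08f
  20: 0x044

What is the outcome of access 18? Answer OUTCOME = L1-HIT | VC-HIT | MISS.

  [0] addr=0x1ee blk=30 s=2: MISS | VC []
  [1] addr=0x1e4 blk=30 s=2: L1-HIT | VC []
  [2] addr=0x1cd blk=28 s=0: MISS | VC []
  [3] addr=0x1e9 blk=30 s=2: L1-HIT | VC []
  [4] addr=0x1ca blk=28 s=0: L1-HIT | VC []
  [5] addr=0x1cc blk=28 s=0: L1-HIT | VC []
  [6] addr=0x1c1 blk=28 s=0: L1-HIT | VC []
  [7] addr=0x6f blk=6 s=2: MISS | VC [30]
  [8] addr=0x1c9 blk=28 s=0: L1-HIT | VC [30]
  [9] addr=0x1cd blk=28 s=0: L1-HIT | VC [30]
  [10] addr=0x65 blk=6 s=2: L1-HIT | VC [30]
  [11] addr=0xe2 blk=14 s=2: MISS | VC [30, 6]
  [12] addr=0xe7 blk=14 s=2: L1-HIT | VC [30, 6]
  [13] addr=0x1c7 blk=28 s=0: L1-HIT | VC [30, 6]
  [14] addr=0xe8 blk=14 s=2: L1-HIT | VC [30, 6]
  [15] addr=0x4c blk=4 s=0: MISS | VC [30, 6, 28]
  [16] addr=0x8e blk=8 s=0: MISS | VC [30, 6, 28, 4]
  [17] addr=0x4e blk=4 s=0: VC-HIT | VC [30, 6, 28, 8]
  [18] addr=0x45 blk=4 s=0: L1-HIT | VC [30, 6, 28, 8]
  [19] addr=0x8f blk=8 s=0: VC-HIT | VC [30, 6, 28, 4]
  [20] addr=0x44 blk=4 s=0: VC-HIT | VC [30, 6, 28, 8]

OUTCOME = L1-HIT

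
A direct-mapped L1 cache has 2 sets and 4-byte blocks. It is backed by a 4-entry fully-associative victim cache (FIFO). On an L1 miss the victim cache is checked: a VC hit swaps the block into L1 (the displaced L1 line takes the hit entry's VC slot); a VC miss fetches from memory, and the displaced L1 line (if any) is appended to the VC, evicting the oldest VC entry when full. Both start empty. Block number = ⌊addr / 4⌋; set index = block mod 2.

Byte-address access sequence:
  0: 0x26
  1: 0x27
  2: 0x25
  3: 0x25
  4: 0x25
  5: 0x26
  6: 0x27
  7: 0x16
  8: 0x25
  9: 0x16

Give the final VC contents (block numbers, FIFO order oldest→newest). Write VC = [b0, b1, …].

0: 0x26 (blk 9, set 1) → MISS  vc=[]
1: 0x27 (blk 9, set 1) → L1-HIT  vc=[]
2: 0x25 (blk 9, set 1) → L1-HIT  vc=[]
3: 0x25 (blk 9, set 1) → L1-HIT  vc=[]
4: 0x25 (blk 9, set 1) → L1-HIT  vc=[]
5: 0x26 (blk 9, set 1) → L1-HIT  vc=[]
6: 0x27 (blk 9, set 1) → L1-HIT  vc=[]
7: 0x16 (blk 5, set 1) → MISS  vc=[9]
8: 0x25 (blk 9, set 1) → VC-HIT  vc=[5]
9: 0x16 (blk 5, set 1) → VC-HIT  vc=[9]

VC = [9]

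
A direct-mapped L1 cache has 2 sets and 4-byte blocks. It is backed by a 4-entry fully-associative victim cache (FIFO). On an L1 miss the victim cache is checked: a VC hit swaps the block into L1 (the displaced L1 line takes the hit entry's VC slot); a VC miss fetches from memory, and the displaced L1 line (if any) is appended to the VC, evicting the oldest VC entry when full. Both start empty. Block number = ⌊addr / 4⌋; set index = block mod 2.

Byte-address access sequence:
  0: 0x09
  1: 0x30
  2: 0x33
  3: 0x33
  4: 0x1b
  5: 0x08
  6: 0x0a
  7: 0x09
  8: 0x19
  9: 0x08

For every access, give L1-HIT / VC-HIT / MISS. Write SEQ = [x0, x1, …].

SEQ = [MISS, MISS, L1-HIT, L1-HIT, MISS, VC-HIT, L1-HIT, L1-HIT, VC-HIT, VC-HIT]

#0 0x9→b2/s0 MISS; vc=[]
#1 0x30→b12/s0 MISS; vc=[2]
#2 0x33→b12/s0 L1-HIT; vc=[2]
#3 0x33→b12/s0 L1-HIT; vc=[2]
#4 0x1b→b6/s0 MISS; vc=[2,12]
#5 0x8→b2/s0 VC-HIT; vc=[6,12]
#6 0xa→b2/s0 L1-HIT; vc=[6,12]
#7 0x9→b2/s0 L1-HIT; vc=[6,12]
#8 0x19→b6/s0 VC-HIT; vc=[2,12]
#9 0x8→b2/s0 VC-HIT; vc=[6,12]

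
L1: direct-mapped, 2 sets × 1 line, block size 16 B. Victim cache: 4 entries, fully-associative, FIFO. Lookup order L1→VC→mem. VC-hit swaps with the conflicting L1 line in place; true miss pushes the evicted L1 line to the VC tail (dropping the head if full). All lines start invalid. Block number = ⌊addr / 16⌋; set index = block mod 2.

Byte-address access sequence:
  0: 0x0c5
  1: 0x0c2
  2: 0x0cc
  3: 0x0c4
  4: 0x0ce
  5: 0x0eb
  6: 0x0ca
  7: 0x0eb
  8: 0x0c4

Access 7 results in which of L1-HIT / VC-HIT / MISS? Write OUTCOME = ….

OUTCOME = VC-HIT

0: 0xc5 (blk 12, set 0) → MISS  vc=[]
1: 0xc2 (blk 12, set 0) → L1-HIT  vc=[]
2: 0xcc (blk 12, set 0) → L1-HIT  vc=[]
3: 0xc4 (blk 12, set 0) → L1-HIT  vc=[]
4: 0xce (blk 12, set 0) → L1-HIT  vc=[]
5: 0xeb (blk 14, set 0) → MISS  vc=[12]
6: 0xca (blk 12, set 0) → VC-HIT  vc=[14]
7: 0xeb (blk 14, set 0) → VC-HIT  vc=[12]
8: 0xc4 (blk 12, set 0) → VC-HIT  vc=[14]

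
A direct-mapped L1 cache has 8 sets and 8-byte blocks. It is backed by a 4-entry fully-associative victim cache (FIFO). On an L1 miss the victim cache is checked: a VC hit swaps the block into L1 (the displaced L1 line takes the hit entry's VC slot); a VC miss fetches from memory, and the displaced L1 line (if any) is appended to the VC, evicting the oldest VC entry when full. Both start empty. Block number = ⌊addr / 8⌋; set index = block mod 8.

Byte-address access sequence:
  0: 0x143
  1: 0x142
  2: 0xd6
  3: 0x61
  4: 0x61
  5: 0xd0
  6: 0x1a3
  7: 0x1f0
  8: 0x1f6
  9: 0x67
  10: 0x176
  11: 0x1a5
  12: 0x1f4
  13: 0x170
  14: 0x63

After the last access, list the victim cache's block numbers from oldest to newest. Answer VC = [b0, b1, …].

  [0] addr=0x143 blk=40 s=0: MISS | VC []
  [1] addr=0x142 blk=40 s=0: L1-HIT | VC []
  [2] addr=0xd6 blk=26 s=2: MISS | VC []
  [3] addr=0x61 blk=12 s=4: MISS | VC []
  [4] addr=0x61 blk=12 s=4: L1-HIT | VC []
  [5] addr=0xd0 blk=26 s=2: L1-HIT | VC []
  [6] addr=0x1a3 blk=52 s=4: MISS | VC [12]
  [7] addr=0x1f0 blk=62 s=6: MISS | VC [12]
  [8] addr=0x1f6 blk=62 s=6: L1-HIT | VC [12]
  [9] addr=0x67 blk=12 s=4: VC-HIT | VC [52]
  [10] addr=0x176 blk=46 s=6: MISS | VC [52, 62]
  [11] addr=0x1a5 blk=52 s=4: VC-HIT | VC [12, 62]
  [12] addr=0x1f4 blk=62 s=6: VC-HIT | VC [12, 46]
  [13] addr=0x170 blk=46 s=6: VC-HIT | VC [12, 62]
  [14] addr=0x63 blk=12 s=4: VC-HIT | VC [52, 62]

VC = [52, 62]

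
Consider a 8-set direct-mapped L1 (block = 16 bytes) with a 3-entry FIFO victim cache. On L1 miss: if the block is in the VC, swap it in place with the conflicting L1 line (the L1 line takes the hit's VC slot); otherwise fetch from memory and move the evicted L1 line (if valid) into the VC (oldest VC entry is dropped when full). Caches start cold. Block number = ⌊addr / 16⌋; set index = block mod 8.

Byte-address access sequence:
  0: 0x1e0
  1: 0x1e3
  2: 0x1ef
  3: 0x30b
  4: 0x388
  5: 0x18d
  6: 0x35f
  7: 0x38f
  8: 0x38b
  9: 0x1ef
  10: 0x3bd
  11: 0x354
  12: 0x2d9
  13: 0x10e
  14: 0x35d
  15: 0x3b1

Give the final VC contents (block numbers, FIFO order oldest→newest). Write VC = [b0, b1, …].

  [0] addr=0x1e0 blk=30 s=6: MISS | VC []
  [1] addr=0x1e3 blk=30 s=6: L1-HIT | VC []
  [2] addr=0x1ef blk=30 s=6: L1-HIT | VC []
  [3] addr=0x30b blk=48 s=0: MISS | VC []
  [4] addr=0x388 blk=56 s=0: MISS | VC [48]
  [5] addr=0x18d blk=24 s=0: MISS | VC [48, 56]
  [6] addr=0x35f blk=53 s=5: MISS | VC [48, 56]
  [7] addr=0x38f blk=56 s=0: VC-HIT | VC [48, 24]
  [8] addr=0x38b blk=56 s=0: L1-HIT | VC [48, 24]
  [9] addr=0x1ef blk=30 s=6: L1-HIT | VC [48, 24]
  [10] addr=0x3bd blk=59 s=3: MISS | VC [48, 24]
  [11] addr=0x354 blk=53 s=5: L1-HIT | VC [48, 24]
  [12] addr=0x2d9 blk=45 s=5: MISS | VC [48, 24, 53]
  [13] addr=0x10e blk=16 s=0: MISS | VC [24, 53, 56]
  [14] addr=0x35d blk=53 s=5: VC-HIT | VC [24, 45, 56]
  [15] addr=0x3b1 blk=59 s=3: L1-HIT | VC [24, 45, 56]

VC = [24, 45, 56]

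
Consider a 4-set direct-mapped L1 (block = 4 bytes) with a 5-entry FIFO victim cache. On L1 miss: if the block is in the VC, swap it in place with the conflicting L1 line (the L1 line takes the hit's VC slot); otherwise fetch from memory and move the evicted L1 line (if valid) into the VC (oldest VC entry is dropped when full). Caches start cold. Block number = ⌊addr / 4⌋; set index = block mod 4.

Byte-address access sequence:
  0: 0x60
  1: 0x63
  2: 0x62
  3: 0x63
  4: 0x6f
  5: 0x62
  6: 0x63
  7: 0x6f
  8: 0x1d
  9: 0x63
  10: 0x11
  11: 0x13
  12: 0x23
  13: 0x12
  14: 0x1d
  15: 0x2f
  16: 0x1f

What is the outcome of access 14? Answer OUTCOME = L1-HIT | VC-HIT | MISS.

OUTCOME = L1-HIT

0: 0x60 (blk 24, set 0) → MISS  vc=[]
1: 0x63 (blk 24, set 0) → L1-HIT  vc=[]
2: 0x62 (blk 24, set 0) → L1-HIT  vc=[]
3: 0x63 (blk 24, set 0) → L1-HIT  vc=[]
4: 0x6f (blk 27, set 3) → MISS  vc=[]
5: 0x62 (blk 24, set 0) → L1-HIT  vc=[]
6: 0x63 (blk 24, set 0) → L1-HIT  vc=[]
7: 0x6f (blk 27, set 3) → L1-HIT  vc=[]
8: 0x1d (blk 7, set 3) → MISS  vc=[27]
9: 0x63 (blk 24, set 0) → L1-HIT  vc=[27]
10: 0x11 (blk 4, set 0) → MISS  vc=[27, 24]
11: 0x13 (blk 4, set 0) → L1-HIT  vc=[27, 24]
12: 0x23 (blk 8, set 0) → MISS  vc=[27, 24, 4]
13: 0x12 (blk 4, set 0) → VC-HIT  vc=[27, 24, 8]
14: 0x1d (blk 7, set 3) → L1-HIT  vc=[27, 24, 8]
15: 0x2f (blk 11, set 3) → MISS  vc=[27, 24, 8, 7]
16: 0x1f (blk 7, set 3) → VC-HIT  vc=[27, 24, 8, 11]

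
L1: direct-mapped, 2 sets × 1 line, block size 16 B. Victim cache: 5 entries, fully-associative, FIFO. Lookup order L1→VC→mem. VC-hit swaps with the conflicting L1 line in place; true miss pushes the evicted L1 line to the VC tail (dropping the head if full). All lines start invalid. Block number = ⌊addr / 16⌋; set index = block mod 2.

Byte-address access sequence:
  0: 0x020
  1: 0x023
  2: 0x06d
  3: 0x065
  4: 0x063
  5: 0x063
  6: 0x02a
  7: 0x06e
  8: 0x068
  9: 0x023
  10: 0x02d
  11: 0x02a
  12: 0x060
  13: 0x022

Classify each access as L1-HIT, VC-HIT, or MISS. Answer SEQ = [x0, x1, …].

SEQ = [MISS, L1-HIT, MISS, L1-HIT, L1-HIT, L1-HIT, VC-HIT, VC-HIT, L1-HIT, VC-HIT, L1-HIT, L1-HIT, VC-HIT, VC-HIT]

0: 0x20 (blk 2, set 0) → MISS  vc=[]
1: 0x23 (blk 2, set 0) → L1-HIT  vc=[]
2: 0x6d (blk 6, set 0) → MISS  vc=[2]
3: 0x65 (blk 6, set 0) → L1-HIT  vc=[2]
4: 0x63 (blk 6, set 0) → L1-HIT  vc=[2]
5: 0x63 (blk 6, set 0) → L1-HIT  vc=[2]
6: 0x2a (blk 2, set 0) → VC-HIT  vc=[6]
7: 0x6e (blk 6, set 0) → VC-HIT  vc=[2]
8: 0x68 (blk 6, set 0) → L1-HIT  vc=[2]
9: 0x23 (blk 2, set 0) → VC-HIT  vc=[6]
10: 0x2d (blk 2, set 0) → L1-HIT  vc=[6]
11: 0x2a (blk 2, set 0) → L1-HIT  vc=[6]
12: 0x60 (blk 6, set 0) → VC-HIT  vc=[2]
13: 0x22 (blk 2, set 0) → VC-HIT  vc=[6]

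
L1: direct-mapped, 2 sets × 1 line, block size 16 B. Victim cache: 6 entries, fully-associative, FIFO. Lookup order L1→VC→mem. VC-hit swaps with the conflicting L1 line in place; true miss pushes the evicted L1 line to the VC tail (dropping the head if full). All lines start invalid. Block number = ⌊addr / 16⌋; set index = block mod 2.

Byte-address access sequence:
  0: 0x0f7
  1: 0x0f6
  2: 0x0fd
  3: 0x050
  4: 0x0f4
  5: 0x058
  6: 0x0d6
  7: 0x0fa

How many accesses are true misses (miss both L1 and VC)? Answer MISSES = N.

#0 0xf7→b15/s1 MISS; vc=[]
#1 0xf6→b15/s1 L1-HIT; vc=[]
#2 0xfd→b15/s1 L1-HIT; vc=[]
#3 0x50→b5/s1 MISS; vc=[15]
#4 0xf4→b15/s1 VC-HIT; vc=[5]
#5 0x58→b5/s1 VC-HIT; vc=[15]
#6 0xd6→b13/s1 MISS; vc=[15,5]
#7 0xfa→b15/s1 VC-HIT; vc=[13,5]

MISSES = 3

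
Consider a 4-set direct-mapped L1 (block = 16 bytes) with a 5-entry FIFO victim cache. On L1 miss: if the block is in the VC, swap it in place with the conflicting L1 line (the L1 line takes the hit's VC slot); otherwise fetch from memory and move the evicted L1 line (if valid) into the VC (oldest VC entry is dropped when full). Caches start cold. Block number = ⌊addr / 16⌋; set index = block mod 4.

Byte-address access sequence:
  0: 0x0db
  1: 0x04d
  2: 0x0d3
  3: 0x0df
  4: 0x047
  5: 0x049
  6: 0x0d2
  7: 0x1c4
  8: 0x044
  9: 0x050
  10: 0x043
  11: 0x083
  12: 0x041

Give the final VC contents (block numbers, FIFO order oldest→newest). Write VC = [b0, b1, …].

  [0] addr=0xdb blk=13 s=1: MISS | VC []
  [1] addr=0x4d blk=4 s=0: MISS | VC []
  [2] addr=0xd3 blk=13 s=1: L1-HIT | VC []
  [3] addr=0xdf blk=13 s=1: L1-HIT | VC []
  [4] addr=0x47 blk=4 s=0: L1-HIT | VC []
  [5] addr=0x49 blk=4 s=0: L1-HIT | VC []
  [6] addr=0xd2 blk=13 s=1: L1-HIT | VC []
  [7] addr=0x1c4 blk=28 s=0: MISS | VC [4]
  [8] addr=0x44 blk=4 s=0: VC-HIT | VC [28]
  [9] addr=0x50 blk=5 s=1: MISS | VC [28, 13]
  [10] addr=0x43 blk=4 s=0: L1-HIT | VC [28, 13]
  [11] addr=0x83 blk=8 s=0: MISS | VC [28, 13, 4]
  [12] addr=0x41 blk=4 s=0: VC-HIT | VC [28, 13, 8]

VC = [28, 13, 8]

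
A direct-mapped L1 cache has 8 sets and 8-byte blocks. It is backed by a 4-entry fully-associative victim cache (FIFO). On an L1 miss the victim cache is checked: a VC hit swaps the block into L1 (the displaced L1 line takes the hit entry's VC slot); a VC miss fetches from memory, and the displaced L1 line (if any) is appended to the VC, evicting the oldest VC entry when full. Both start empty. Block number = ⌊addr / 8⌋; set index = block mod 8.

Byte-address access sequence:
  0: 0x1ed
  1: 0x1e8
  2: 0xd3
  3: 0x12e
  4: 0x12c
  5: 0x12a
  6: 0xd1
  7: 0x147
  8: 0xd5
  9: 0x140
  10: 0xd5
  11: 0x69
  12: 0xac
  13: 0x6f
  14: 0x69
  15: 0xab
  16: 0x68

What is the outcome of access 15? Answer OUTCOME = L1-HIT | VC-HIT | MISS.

#0 0x1ed→b61/s5 MISS; vc=[]
#1 0x1e8→b61/s5 L1-HIT; vc=[]
#2 0xd3→b26/s2 MISS; vc=[]
#3 0x12e→b37/s5 MISS; vc=[61]
#4 0x12c→b37/s5 L1-HIT; vc=[61]
#5 0x12a→b37/s5 L1-HIT; vc=[61]
#6 0xd1→b26/s2 L1-HIT; vc=[61]
#7 0x147→b40/s0 MISS; vc=[61]
#8 0xd5→b26/s2 L1-HIT; vc=[61]
#9 0x140→b40/s0 L1-HIT; vc=[61]
#10 0xd5→b26/s2 L1-HIT; vc=[61]
#11 0x69→b13/s5 MISS; vc=[61,37]
#12 0xac→b21/s5 MISS; vc=[61,37,13]
#13 0x6f→b13/s5 VC-HIT; vc=[61,37,21]
#14 0x69→b13/s5 L1-HIT; vc=[61,37,21]
#15 0xab→b21/s5 VC-HIT; vc=[61,37,13]
#16 0x68→b13/s5 VC-HIT; vc=[61,37,21]

OUTCOME = VC-HIT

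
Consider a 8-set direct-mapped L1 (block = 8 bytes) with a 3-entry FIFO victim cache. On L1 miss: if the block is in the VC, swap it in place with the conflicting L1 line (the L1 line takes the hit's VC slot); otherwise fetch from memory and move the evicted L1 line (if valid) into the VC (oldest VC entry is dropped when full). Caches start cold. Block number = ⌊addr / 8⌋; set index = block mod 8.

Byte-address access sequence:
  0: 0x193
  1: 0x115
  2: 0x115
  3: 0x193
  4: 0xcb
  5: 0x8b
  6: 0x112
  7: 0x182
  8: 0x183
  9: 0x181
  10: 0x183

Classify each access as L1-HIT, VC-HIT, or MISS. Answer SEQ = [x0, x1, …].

#0 0x193→b50/s2 MISS; vc=[]
#1 0x115→b34/s2 MISS; vc=[50]
#2 0x115→b34/s2 L1-HIT; vc=[50]
#3 0x193→b50/s2 VC-HIT; vc=[34]
#4 0xcb→b25/s1 MISS; vc=[34]
#5 0x8b→b17/s1 MISS; vc=[34,25]
#6 0x112→b34/s2 VC-HIT; vc=[50,25]
#7 0x182→b48/s0 MISS; vc=[50,25]
#8 0x183→b48/s0 L1-HIT; vc=[50,25]
#9 0x181→b48/s0 L1-HIT; vc=[50,25]
#10 0x183→b48/s0 L1-HIT; vc=[50,25]

SEQ = [MISS, MISS, L1-HIT, VC-HIT, MISS, MISS, VC-HIT, MISS, L1-HIT, L1-HIT, L1-HIT]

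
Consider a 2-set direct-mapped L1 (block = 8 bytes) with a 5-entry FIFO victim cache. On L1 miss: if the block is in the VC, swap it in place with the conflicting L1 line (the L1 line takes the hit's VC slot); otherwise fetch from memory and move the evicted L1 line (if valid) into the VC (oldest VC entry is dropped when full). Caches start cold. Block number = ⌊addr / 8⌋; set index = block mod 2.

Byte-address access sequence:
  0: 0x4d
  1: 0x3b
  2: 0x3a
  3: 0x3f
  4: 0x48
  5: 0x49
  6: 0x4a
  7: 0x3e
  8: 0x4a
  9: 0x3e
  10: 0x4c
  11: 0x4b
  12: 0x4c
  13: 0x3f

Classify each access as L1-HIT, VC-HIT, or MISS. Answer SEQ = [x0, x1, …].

#0 0x4d→b9/s1 MISS; vc=[]
#1 0x3b→b7/s1 MISS; vc=[9]
#2 0x3a→b7/s1 L1-HIT; vc=[9]
#3 0x3f→b7/s1 L1-HIT; vc=[9]
#4 0x48→b9/s1 VC-HIT; vc=[7]
#5 0x49→b9/s1 L1-HIT; vc=[7]
#6 0x4a→b9/s1 L1-HIT; vc=[7]
#7 0x3e→b7/s1 VC-HIT; vc=[9]
#8 0x4a→b9/s1 VC-HIT; vc=[7]
#9 0x3e→b7/s1 VC-HIT; vc=[9]
#10 0x4c→b9/s1 VC-HIT; vc=[7]
#11 0x4b→b9/s1 L1-HIT; vc=[7]
#12 0x4c→b9/s1 L1-HIT; vc=[7]
#13 0x3f→b7/s1 VC-HIT; vc=[9]

SEQ = [MISS, MISS, L1-HIT, L1-HIT, VC-HIT, L1-HIT, L1-HIT, VC-HIT, VC-HIT, VC-HIT, VC-HIT, L1-HIT, L1-HIT, VC-HIT]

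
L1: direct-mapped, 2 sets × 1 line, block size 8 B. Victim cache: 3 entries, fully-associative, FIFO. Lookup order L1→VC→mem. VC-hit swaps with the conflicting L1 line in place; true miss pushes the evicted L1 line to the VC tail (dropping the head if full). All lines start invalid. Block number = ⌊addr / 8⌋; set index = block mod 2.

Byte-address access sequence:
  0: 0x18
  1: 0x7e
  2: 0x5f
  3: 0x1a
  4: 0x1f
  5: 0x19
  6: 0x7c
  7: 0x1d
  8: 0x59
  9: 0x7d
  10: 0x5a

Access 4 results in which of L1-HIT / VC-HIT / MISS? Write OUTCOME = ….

0: 0x18 (blk 3, set 1) → MISS  vc=[]
1: 0x7e (blk 15, set 1) → MISS  vc=[3]
2: 0x5f (blk 11, set 1) → MISS  vc=[3, 15]
3: 0x1a (blk 3, set 1) → VC-HIT  vc=[11, 15]
4: 0x1f (blk 3, set 1) → L1-HIT  vc=[11, 15]
5: 0x19 (blk 3, set 1) → L1-HIT  vc=[11, 15]
6: 0x7c (blk 15, set 1) → VC-HIT  vc=[11, 3]
7: 0x1d (blk 3, set 1) → VC-HIT  vc=[11, 15]
8: 0x59 (blk 11, set 1) → VC-HIT  vc=[3, 15]
9: 0x7d (blk 15, set 1) → VC-HIT  vc=[3, 11]
10: 0x5a (blk 11, set 1) → VC-HIT  vc=[3, 15]

OUTCOME = L1-HIT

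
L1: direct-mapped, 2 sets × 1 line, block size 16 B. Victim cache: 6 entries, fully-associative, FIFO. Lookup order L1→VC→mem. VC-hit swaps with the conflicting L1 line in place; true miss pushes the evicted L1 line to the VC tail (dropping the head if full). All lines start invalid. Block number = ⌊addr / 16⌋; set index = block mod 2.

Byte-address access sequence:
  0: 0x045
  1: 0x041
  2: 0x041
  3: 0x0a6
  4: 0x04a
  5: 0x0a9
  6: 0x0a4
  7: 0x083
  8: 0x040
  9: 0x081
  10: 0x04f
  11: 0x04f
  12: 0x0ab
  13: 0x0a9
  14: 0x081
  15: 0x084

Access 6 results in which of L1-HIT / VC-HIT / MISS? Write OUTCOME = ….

  [0] addr=0x45 blk=4 s=0: MISS | VC []
  [1] addr=0x41 blk=4 s=0: L1-HIT | VC []
  [2] addr=0x41 blk=4 s=0: L1-HIT | VC []
  [3] addr=0xa6 blk=10 s=0: MISS | VC [4]
  [4] addr=0x4a blk=4 s=0: VC-HIT | VC [10]
  [5] addr=0xa9 blk=10 s=0: VC-HIT | VC [4]
  [6] addr=0xa4 blk=10 s=0: L1-HIT | VC [4]
  [7] addr=0x83 blk=8 s=0: MISS | VC [4, 10]
  [8] addr=0x40 blk=4 s=0: VC-HIT | VC [8, 10]
  [9] addr=0x81 blk=8 s=0: VC-HIT | VC [4, 10]
  [10] addr=0x4f blk=4 s=0: VC-HIT | VC [8, 10]
  [11] addr=0x4f blk=4 s=0: L1-HIT | VC [8, 10]
  [12] addr=0xab blk=10 s=0: VC-HIT | VC [8, 4]
  [13] addr=0xa9 blk=10 s=0: L1-HIT | VC [8, 4]
  [14] addr=0x81 blk=8 s=0: VC-HIT | VC [10, 4]
  [15] addr=0x84 blk=8 s=0: L1-HIT | VC [10, 4]

OUTCOME = L1-HIT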